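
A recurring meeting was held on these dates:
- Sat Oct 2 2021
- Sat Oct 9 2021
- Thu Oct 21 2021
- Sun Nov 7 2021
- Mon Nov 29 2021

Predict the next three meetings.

Sun Dec 26 2021, Thu Jan 27 2022, Sat Mar 5 2022

Intervals are 7, 12, 17, 22 days — an arithmetic progression with common difference 5.
Next gap: 27 days. Mon Nov 29 2021 + 27 days = Sun Dec 26 2021.
Next gap: 32 days. Sun Dec 26 2021 + 32 days = Thu Jan 27 2022.
Next gap: 37 days. Thu Jan 27 2022 + 37 days = Sat Mar 5 2022.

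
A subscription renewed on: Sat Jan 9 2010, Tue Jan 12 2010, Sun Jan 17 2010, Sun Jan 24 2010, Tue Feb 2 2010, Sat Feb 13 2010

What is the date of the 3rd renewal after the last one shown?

Gaps: 3, 5, 7, 9, 11 days — each gap is 2 larger than the previous one.
Next gap: 13 days. Sat Feb 13 2010 + 13 days = Fri Feb 26 2010.
Next gap: 15 days. Fri Feb 26 2010 + 15 days = Sat Mar 13 2010.
Next gap: 17 days. Sat Mar 13 2010 + 17 days = Tue Mar 30 2010.

Tue Mar 30 2010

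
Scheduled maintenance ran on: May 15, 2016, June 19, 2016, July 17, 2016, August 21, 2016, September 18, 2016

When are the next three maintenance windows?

These are Sundays at 28- or 35-day spacing (35, 28, 35, 28).
The pattern: 3rd Sunday of the month.
3rd Sunday of October 2016: October 16, 2016.
3rd Sunday of November 2016: November 20, 2016.
December 2016 — 3rd Sunday is December 18, 2016.

October 16, 2016; November 20, 2016; December 18, 2016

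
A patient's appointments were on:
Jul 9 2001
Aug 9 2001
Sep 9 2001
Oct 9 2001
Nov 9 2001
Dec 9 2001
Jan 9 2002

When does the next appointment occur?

Gaps: 31, 31, 30, 31, 30, 31 days — not constant. Every event is on the 9th of the month.
Pattern: the 9th of each month.
Next: February 2002 → Feb 9 2002.

Feb 9 2002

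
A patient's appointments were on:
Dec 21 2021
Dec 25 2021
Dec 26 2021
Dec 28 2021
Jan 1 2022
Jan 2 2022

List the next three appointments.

Jan 4 2022, Jan 8 2022, Jan 9 2022

Every event lands on a Tuesday or Saturday or Sunday (gaps cycle 4, 1, 2, 4, 1).
So the schedule is: every Tuesday, Saturday and Sunday.
The following Tuesday is Jan 4 2022.
Next Saturday: Jan 8 2022.
The following Sunday is Jan 9 2022.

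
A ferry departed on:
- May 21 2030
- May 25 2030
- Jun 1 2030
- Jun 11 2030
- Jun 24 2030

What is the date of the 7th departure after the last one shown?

Gaps: 4, 7, 10, 13 days — each gap is 3 larger than the previous one.
Next gap: 16 days. Jun 24 2030 + 16 days = Jul 10 2030.
Next gap: 19 days. Jul 10 2030 + 19 days = Jul 29 2030.
Next gap: 22 days. Jul 29 2030 + 22 days = Aug 20 2030.
Next gap: 25 days. Aug 20 2030 + 25 days = Sep 14 2030.
Next gap: 28 days. Sep 14 2030 + 28 days = Oct 12 2030.
Next gap: 31 days. Oct 12 2030 + 31 days = Nov 12 2030.
Next gap: 34 days. Nov 12 2030 + 34 days = Dec 16 2030.

Dec 16 2030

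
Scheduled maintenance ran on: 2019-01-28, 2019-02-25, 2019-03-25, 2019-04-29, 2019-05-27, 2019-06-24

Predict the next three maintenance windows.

2019-07-29, 2019-08-26, 2019-09-30

These are Mondays with 28, 28, 35, 28, 28-day gaps.
Each is the final Monday of its month — 2019-04-29 is past the 28th, so '4th Monday' doesn't fit.
July 2019 ends with Monday 2019-07-29.
August 2019 ends with Monday 2019-08-26.
Last Monday of September 2019: 2019-09-30.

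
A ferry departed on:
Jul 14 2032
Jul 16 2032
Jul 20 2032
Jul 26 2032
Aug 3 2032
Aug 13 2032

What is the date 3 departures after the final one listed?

The spacing grows by 2 each time: 2, 4, 6, 8, 10 days.
Next gap: 12 days. Aug 13 2032 + 12 days = Aug 25 2032.
Next gap: 14 days. Aug 25 2032 + 14 days = Sep 8 2032.
Next gap: 16 days. Sep 8 2032 + 16 days = Sep 24 2032.

Sep 24 2032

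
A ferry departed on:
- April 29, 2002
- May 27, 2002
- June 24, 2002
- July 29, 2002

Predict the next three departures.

August 26, 2002; September 30, 2002; October 28, 2002

These are Mondays with 28, 28, 35-day gaps.
Each is the final Monday of its month — April 29, 2002 is past the 28th, so '4th Monday' doesn't fit.
August 2002 ends with Monday August 26, 2002.
September 2002 ends with Monday September 30, 2002.
Last Monday of October 2002: October 28, 2002.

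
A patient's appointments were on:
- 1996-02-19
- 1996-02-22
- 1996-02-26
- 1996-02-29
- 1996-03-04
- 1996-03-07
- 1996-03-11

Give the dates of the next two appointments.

Every event lands on a Monday or Thursday (gaps cycle 3, 4, 3, 4, 3, 4).
So the schedule is: every Monday and Thursday.
Next Thursday: 1996-03-14.
Next Monday: 1996-03-18.

1996-03-14, 1996-03-18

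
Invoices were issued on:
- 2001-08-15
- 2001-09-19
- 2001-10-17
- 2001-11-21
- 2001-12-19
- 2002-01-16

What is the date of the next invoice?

All dates are Wednesdays, 35, 28, 35, 28, 28 days apart.
Specifically, the 3rd Wednesday of each month.
3rd Wednesday of February 2002: 2002-02-20.

2002-02-20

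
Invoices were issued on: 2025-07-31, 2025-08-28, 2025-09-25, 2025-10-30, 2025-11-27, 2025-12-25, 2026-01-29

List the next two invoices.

All Thursdays; the gaps (28, 28, 35, 28, 28, 35) vary with month length.
This is the last Thursday of each month.
February 2026 ends with Thursday 2026-02-26.
Last Thursday of March 2026: 2026-03-26.

2026-02-26, 2026-03-26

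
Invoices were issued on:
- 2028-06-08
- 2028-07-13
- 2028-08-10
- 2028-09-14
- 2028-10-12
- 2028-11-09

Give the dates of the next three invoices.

These are Thursdays at 28- or 35-day spacing (35, 28, 35, 28, 28).
The pattern: 2nd Thursday of the month.
2nd Thursday of December 2028: 2028-12-14.
2nd Thursday of January 2029: 2029-01-11.
February 2029 — 2nd Thursday is 2029-02-08.

2028-12-14, 2029-01-11, 2029-02-08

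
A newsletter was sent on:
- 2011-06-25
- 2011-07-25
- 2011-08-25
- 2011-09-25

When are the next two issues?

2011-10-25, 2011-11-25

The day-of-month is always 25 (30, 31, 31 days between events).
So this recurs on the 25th of each month.
Next: October 2011 → 2011-10-25.
Next: November 2011 → 2011-11-25.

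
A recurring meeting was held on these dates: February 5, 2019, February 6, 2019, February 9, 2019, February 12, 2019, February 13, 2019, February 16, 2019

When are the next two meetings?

Gaps: 1, 3, 3, 1, 3 days — not constant, but cyclic with period 3.
The events fall on every Tuesday, Wednesday and Saturday.
Next Tuesday: February 19, 2019.
The following Wednesday is February 20, 2019.

February 19, 2019; February 20, 2019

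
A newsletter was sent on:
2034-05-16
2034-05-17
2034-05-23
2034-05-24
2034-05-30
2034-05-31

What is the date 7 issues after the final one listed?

2034-06-27

Every event lands on a Tuesday or Wednesday (gaps cycle 1, 6, 1, 6, 1).
So the schedule is: every Tuesday and Wednesday.
The following Tuesday is 2034-06-06.
The following Wednesday is 2034-06-07.
Next Tuesday: 2034-06-13.
The following Wednesday is 2034-06-14.
Next Tuesday: 2034-06-20.
The following Wednesday is 2034-06-21.
The following Tuesday is 2034-06-27.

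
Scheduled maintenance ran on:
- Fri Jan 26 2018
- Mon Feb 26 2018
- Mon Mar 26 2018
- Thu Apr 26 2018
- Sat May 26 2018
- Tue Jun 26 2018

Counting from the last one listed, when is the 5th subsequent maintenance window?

The day-of-month is always 26 (31, 28, 31, 30, 31 days between events).
So this recurs on the 26th of each month.
Next: July 2018 → Thu Jul 26 2018.
Next: August 2018 → Sun Aug 26 2018.
Next: September 2018 → Wed Sep 26 2018.
October 2018: Fri Oct 26 2018.
November 2018: Mon Nov 26 2018.

Mon Nov 26 2018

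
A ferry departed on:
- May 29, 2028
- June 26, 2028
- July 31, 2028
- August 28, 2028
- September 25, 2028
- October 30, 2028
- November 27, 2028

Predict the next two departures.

Every date is a Monday; gaps 28, 35, 28, 28, 35, 28 days.
Each is the last Monday of its month (at least one falls on the 29th or later, ruling out '4th Monday').
Last Monday of December 2028: December 25, 2028.
January 2029 ends with Monday January 29, 2029.

December 25, 2028; January 29, 2029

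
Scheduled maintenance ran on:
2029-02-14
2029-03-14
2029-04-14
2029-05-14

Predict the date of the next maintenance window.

Each date is the 14th; the gaps (28, 31, 30) track the month lengths.
The rule is the 14th of each month.
Next: June 2029 → 2029-06-14.

2029-06-14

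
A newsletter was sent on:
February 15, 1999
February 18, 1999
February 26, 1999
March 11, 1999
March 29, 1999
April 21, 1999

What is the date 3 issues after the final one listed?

The spacing grows by 5 each time: 3, 8, 13, 18, 23 days.
Next gap: 28 days. April 21, 1999 + 28 days = May 19, 1999.
Next gap: 33 days. May 19, 1999 + 33 days = June 21, 1999.
Next gap: 38 days. June 21, 1999 + 38 days = July 29, 1999.

July 29, 1999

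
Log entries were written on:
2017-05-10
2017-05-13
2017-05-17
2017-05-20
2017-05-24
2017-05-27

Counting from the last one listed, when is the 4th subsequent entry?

2017-06-10

The gap pattern 3, 4, 3, 4, 3 repeats every 2 events.
These are the Wednesdays and Saturdays of each week.
The following Wednesday is 2017-05-31.
Next Saturday: 2017-06-03.
Next Wednesday: 2017-06-07.
The following Saturday is 2017-06-10.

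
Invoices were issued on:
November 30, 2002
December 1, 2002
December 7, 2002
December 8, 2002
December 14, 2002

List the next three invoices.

The gap pattern 1, 6, 1, 6 repeats every 2 events.
These are the Saturdays and Sundays of each week.
Next Sunday: December 15, 2002.
The following Saturday is December 21, 2002.
The following Sunday is December 22, 2002.

December 15, 2002; December 21, 2002; December 22, 2002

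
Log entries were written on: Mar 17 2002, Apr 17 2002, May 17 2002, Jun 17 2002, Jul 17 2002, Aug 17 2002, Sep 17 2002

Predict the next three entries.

Gaps: 31, 30, 31, 30, 31, 31 days — not constant. Every event is on the 17th of the month.
Pattern: the 17th of each month.
October 2002: Oct 17 2002.
November 2002: Nov 17 2002.
December 2002: Dec 17 2002.

Oct 17 2002, Nov 17 2002, Dec 17 2002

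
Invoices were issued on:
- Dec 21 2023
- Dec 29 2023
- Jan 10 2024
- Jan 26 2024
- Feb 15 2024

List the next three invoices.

The spacing grows by 4 each time: 8, 12, 16, 20 days.
Next gap: 24 days. Feb 15 2024 + 24 days = Mar 10 2024.
Next gap: 28 days. Mar 10 2024 + 28 days = Apr 7 2024.
Next gap: 32 days. Apr 7 2024 + 32 days = May 9 2024.

Mar 10 2024, Apr 7 2024, May 9 2024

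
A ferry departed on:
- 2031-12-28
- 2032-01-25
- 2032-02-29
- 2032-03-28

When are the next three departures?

Every date is a Sunday; gaps 28, 35, 28 days.
Each is the last Sunday of its month (at least one falls on the 29th or later, ruling out '4th Sunday').
Last Sunday of April 2032: 2032-04-25.
May 2032 ends with Sunday 2032-05-30.
Last Sunday of June 2032: 2032-06-27.

2032-04-25, 2032-05-30, 2032-06-27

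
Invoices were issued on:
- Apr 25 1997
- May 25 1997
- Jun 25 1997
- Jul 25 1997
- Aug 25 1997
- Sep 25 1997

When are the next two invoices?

The day-of-month is always 25 (30, 31, 30, 31, 31 days between events).
So this recurs on the 25th of each month.
Next: October 1997 → Oct 25 1997.
November 1997: Nov 25 1997.

Oct 25 1997, Nov 25 1997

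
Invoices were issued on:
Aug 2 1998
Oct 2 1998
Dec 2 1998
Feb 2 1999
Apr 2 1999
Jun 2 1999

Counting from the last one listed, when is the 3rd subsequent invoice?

Gaps: 61, 61, 62, 59, 61 days — not constant. Every event is on the 2nd of the month.
Pattern: the 2nd of every 2 months.
Next: August 1999 → Aug 2 1999.
October 1999: Oct 2 1999.
Next: December 1999 → Dec 2 1999.

Dec 2 1999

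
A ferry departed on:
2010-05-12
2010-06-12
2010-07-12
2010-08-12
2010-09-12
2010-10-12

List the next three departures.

Gaps: 31, 30, 31, 31, 30 days — not constant. Every event is on the 12th of the month.
Pattern: the 12th of each month.
Next: November 2010 → 2010-11-12.
December 2010: 2010-12-12.
January 2011: 2011-01-12.

2010-11-12, 2010-12-12, 2011-01-12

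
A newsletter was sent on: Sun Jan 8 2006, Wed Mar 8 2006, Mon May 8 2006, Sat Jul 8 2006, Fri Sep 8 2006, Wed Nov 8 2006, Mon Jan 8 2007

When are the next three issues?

Thu Mar 8 2007, Tue May 8 2007, Sun Jul 8 2007

Each date is the 8th; the gaps (59, 61, 61, 62, 61, 61) track the month lengths.
The rule is the 8th of every 2 months.
March 2007: Thu Mar 8 2007.
Next: May 2007 → Tue May 8 2007.
July 2007: Sun Jul 8 2007.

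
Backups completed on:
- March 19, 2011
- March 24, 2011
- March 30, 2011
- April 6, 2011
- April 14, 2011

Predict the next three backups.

The spacing grows by 1 each time: 5, 6, 7, 8 days.
Next gap: 9 days. April 14, 2011 + 9 days = April 23, 2011.
Next gap: 10 days. April 23, 2011 + 10 days = May 3, 2011.
Next gap: 11 days. May 3, 2011 + 11 days = May 14, 2011.

April 23, 2011; May 3, 2011; May 14, 2011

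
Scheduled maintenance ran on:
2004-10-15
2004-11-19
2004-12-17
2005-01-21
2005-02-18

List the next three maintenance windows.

These are Fridays at 28- or 35-day spacing (35, 28, 35, 28).
The pattern: 3rd Friday of the month.
3rd Friday of March 2005: 2005-03-18.
April 2005 — 3rd Friday is 2005-04-15.
3rd Friday of May 2005: 2005-05-20.

2005-03-18, 2005-04-15, 2005-05-20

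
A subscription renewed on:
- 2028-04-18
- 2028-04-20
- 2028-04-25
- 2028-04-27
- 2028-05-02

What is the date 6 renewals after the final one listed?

2028-05-23

Gaps: 2, 5, 2, 5 days — not constant, but cyclic with period 2.
The events fall on every Tuesday and Thursday.
Next Thursday: 2028-05-04.
The following Tuesday is 2028-05-09.
Next Thursday: 2028-05-11.
The following Tuesday is 2028-05-16.
The following Thursday is 2028-05-18.
Next Tuesday: 2028-05-23.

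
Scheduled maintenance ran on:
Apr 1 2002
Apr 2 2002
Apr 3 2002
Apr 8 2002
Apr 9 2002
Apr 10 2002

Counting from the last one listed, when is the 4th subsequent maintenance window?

Apr 22 2002

Every event lands on a Monday or Tuesday or Wednesday (gaps cycle 1, 1, 5, 1, 1).
So the schedule is: every Monday, Tuesday and Wednesday.
The following Monday is Apr 15 2002.
Next Tuesday: Apr 16 2002.
The following Wednesday is Apr 17 2002.
Next Monday: Apr 22 2002.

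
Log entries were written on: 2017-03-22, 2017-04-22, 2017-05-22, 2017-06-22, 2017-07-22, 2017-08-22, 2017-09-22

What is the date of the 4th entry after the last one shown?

2018-01-22

Gaps: 31, 30, 31, 30, 31, 31 days — not constant. Every event is on the 22nd of the month.
Pattern: the 22nd of each month.
Next: October 2017 → 2017-10-22.
Next: November 2017 → 2017-11-22.
Next: December 2017 → 2017-12-22.
January 2018: 2018-01-22.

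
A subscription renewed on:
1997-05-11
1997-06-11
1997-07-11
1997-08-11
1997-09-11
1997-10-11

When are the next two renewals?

Each date is the 11th; the gaps (31, 30, 31, 31, 30) track the month lengths.
The rule is the 11th of each month.
November 1997: 1997-11-11.
December 1997: 1997-12-11.

1997-11-11, 1997-12-11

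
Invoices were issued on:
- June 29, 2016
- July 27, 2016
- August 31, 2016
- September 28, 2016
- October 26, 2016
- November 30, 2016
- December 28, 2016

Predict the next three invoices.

January 25, 2017; February 22, 2017; March 29, 2017

Every date is a Wednesday; gaps 28, 35, 28, 28, 35, 28 days.
Each is the last Wednesday of its month (at least one falls on the 29th or later, ruling out '4th Wednesday').
January 2017 ends with Wednesday January 25, 2017.
Last Wednesday of February 2017: February 22, 2017.
March 2017 ends with Wednesday March 29, 2017.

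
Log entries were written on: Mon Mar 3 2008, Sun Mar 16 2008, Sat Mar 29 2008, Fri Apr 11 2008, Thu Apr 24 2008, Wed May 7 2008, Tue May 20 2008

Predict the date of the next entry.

The spacing is 13, 13, 13, 13, 13, 13 days — always 13 days.
Tue May 20 2008 + 13 days = Mon Jun 2 2008.

Mon Jun 2 2008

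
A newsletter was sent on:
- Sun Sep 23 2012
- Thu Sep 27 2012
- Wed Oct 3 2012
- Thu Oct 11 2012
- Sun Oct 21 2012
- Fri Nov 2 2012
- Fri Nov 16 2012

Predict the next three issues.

The spacing grows by 2 each time: 4, 6, 8, 10, 12, 14 days.
Next gap: 16 days. Fri Nov 16 2012 + 16 days = Sun Dec 2 2012.
Next gap: 18 days. Sun Dec 2 2012 + 18 days = Thu Dec 20 2012.
Next gap: 20 days. Thu Dec 20 2012 + 20 days = Wed Jan 9 2013.

Sun Dec 2 2012, Thu Dec 20 2012, Wed Jan 9 2013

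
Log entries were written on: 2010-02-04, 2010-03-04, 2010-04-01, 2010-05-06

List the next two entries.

These are Thursdays at 28- or 35-day spacing (28, 28, 35).
The pattern: 1st Thursday of the month.
June 2010 — 1st Thursday is 2010-06-03.
1st Thursday of July 2010: 2010-07-01.

2010-06-03, 2010-07-01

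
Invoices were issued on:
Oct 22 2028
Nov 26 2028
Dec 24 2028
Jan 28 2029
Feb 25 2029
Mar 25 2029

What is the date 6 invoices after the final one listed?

Gaps: 35, 28, 35, 28, 28 days — a mix of 28 and 35. Every date is a Sunday.
Each is the 4th Sunday of its month.
4th Sunday of April 2029: Apr 22 2029.
May 2029 — 4th Sunday is May 27 2029.
June 2029 — 4th Sunday is Jun 24 2029.
4th Sunday of July 2029: Jul 22 2029.
August 2029 — 4th Sunday is Aug 26 2029.
4th Sunday of September 2029: Sep 23 2029.

Sep 23 2029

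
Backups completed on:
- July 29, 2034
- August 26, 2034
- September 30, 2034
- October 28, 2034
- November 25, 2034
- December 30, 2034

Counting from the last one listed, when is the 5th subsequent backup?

All Saturdays; the gaps (28, 35, 28, 28, 35) vary with month length.
This is the last Saturday of each month.
January 2035 ends with Saturday January 27, 2035.
February 2035 ends with Saturday February 24, 2035.
Last Saturday of March 2035: March 31, 2035.
Last Saturday of April 2035: April 28, 2035.
Last Saturday of May 2035: May 26, 2035.

May 26, 2035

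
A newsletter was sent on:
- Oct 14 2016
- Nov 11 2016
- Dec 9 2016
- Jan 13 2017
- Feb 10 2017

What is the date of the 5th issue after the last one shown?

Gaps: 28, 28, 35, 28 days — a mix of 28 and 35. Every date is a Friday.
Each is the 2nd Friday of its month.
March 2017 — 2nd Friday is Mar 10 2017.
April 2017 — 2nd Friday is Apr 14 2017.
May 2017 — 2nd Friday is May 12 2017.
June 2017 — 2nd Friday is Jun 9 2017.
2nd Friday of July 2017: Jul 14 2017.

Jul 14 2017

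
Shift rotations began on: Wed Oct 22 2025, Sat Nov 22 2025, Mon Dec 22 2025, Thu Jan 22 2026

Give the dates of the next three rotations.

Sun Feb 22 2026, Sun Mar 22 2026, Wed Apr 22 2026

Gaps: 31, 30, 31 days — not constant. Every event is on the 22nd of the month.
Pattern: the 22nd of each month.
February 2026: Sun Feb 22 2026.
March 2026: Sun Mar 22 2026.
April 2026: Wed Apr 22 2026.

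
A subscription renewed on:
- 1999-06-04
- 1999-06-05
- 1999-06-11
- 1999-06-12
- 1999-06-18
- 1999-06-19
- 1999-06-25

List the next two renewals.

The gap pattern 1, 6, 1, 6, 1, 6 repeats every 2 events.
These are the Fridays and Saturdays of each week.
The following Saturday is 1999-06-26.
Next Friday: 1999-07-02.

1999-06-26, 1999-07-02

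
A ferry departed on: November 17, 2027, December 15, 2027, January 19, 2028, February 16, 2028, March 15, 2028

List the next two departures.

Gaps: 28, 35, 28, 28 days — a mix of 28 and 35. Every date is a Wednesday.
Each is the 3rd Wednesday of its month.
April 2028 — 3rd Wednesday is April 19, 2028.
3rd Wednesday of May 2028: May 17, 2028.

April 19, 2028; May 17, 2028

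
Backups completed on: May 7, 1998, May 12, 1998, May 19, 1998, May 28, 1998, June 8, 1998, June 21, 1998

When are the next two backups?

July 6, 1998; July 23, 1998

Gaps: 5, 7, 9, 11, 13 days — each gap is 2 larger than the previous one.
Next gap: 15 days. June 21, 1998 + 15 days = July 6, 1998.
Next gap: 17 days. July 6, 1998 + 17 days = July 23, 1998.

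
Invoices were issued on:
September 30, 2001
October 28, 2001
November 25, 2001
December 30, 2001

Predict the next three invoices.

January 27, 2002; February 24, 2002; March 31, 2002

These are Sundays with 28, 28, 35-day gaps.
Each is the final Sunday of its month — September 30, 2001 is past the 28th, so '4th Sunday' doesn't fit.
Last Sunday of January 2002: January 27, 2002.
February 2002 ends with Sunday February 24, 2002.
March 2002 ends with Sunday March 31, 2002.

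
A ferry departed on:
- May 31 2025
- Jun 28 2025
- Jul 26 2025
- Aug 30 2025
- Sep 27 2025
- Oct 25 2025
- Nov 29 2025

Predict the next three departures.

Every date is a Saturday; gaps 28, 28, 35, 28, 28, 35 days.
Each is the last Saturday of its month (at least one falls on the 29th or later, ruling out '4th Saturday').
Last Saturday of December 2025: Dec 27 2025.
Last Saturday of January 2026: Jan 31 2026.
Last Saturday of February 2026: Feb 28 2026.

Dec 27 2025, Jan 31 2026, Feb 28 2026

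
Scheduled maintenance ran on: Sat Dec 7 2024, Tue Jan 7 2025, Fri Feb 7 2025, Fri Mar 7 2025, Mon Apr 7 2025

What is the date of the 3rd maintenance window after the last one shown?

Mon Jul 7 2025

Each date is the 7th; the gaps (31, 31, 28, 31) track the month lengths.
The rule is the 7th of each month.
Next: May 2025 → Wed May 7 2025.
Next: June 2025 → Sat Jun 7 2025.
July 2025: Mon Jul 7 2025.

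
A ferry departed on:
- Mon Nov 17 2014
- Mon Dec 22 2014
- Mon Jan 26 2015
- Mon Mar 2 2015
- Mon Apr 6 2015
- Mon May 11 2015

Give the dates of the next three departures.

Gaps between consecutive events: 35, 35, 35, 35, 35 days — a constant 35-day interval.
Mon May 11 2015 + 35 days = Mon Jun 15 2015.
Mon Jun 15 2015 + 35 days = Mon Jul 20 2015.
Mon Jul 20 2015 + 35 days = Mon Aug 24 2015.

Mon Jun 15 2015, Mon Jul 20 2015, Mon Aug 24 2015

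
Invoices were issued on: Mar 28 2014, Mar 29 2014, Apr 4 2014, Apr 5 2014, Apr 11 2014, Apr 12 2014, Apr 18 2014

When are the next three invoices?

The gap pattern 1, 6, 1, 6, 1, 6 repeats every 2 events.
These are the Fridays and Saturdays of each week.
The following Saturday is Apr 19 2014.
The following Friday is Apr 25 2014.
Next Saturday: Apr 26 2014.

Apr 19 2014, Apr 25 2014, Apr 26 2014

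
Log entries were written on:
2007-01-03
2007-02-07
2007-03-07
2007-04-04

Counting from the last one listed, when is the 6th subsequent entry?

2007-10-03

These are Wednesdays at 28- or 35-day spacing (35, 28, 28).
The pattern: 1st Wednesday of the month.
May 2007 — 1st Wednesday is 2007-05-02.
June 2007 — 1st Wednesday is 2007-06-06.
1st Wednesday of July 2007: 2007-07-04.
1st Wednesday of August 2007: 2007-08-01.
1st Wednesday of September 2007: 2007-09-05.
1st Wednesday of October 2007: 2007-10-03.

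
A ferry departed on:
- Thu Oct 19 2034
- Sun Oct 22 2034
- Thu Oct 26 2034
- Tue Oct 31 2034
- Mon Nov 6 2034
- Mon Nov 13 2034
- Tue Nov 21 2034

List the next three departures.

Thu Nov 30 2034, Sun Dec 10 2034, Thu Dec 21 2034

Intervals are 3, 4, 5, 6, 7, 8 days — an arithmetic progression with common difference 1.
Next gap: 9 days. Tue Nov 21 2034 + 9 days = Thu Nov 30 2034.
Next gap: 10 days. Thu Nov 30 2034 + 10 days = Sun Dec 10 2034.
Next gap: 11 days. Sun Dec 10 2034 + 11 days = Thu Dec 21 2034.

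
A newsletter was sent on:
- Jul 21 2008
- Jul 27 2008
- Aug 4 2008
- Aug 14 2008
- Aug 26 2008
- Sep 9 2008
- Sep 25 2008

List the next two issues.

Oct 13 2008, Nov 2 2008

The spacing grows by 2 each time: 6, 8, 10, 12, 14, 16 days.
Next gap: 18 days. Sep 25 2008 + 18 days = Oct 13 2008.
Next gap: 20 days. Oct 13 2008 + 20 days = Nov 2 2008.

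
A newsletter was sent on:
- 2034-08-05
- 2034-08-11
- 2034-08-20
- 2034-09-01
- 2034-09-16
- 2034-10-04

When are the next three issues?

2034-10-25, 2034-11-18, 2034-12-15

Gaps: 6, 9, 12, 15, 18 days — each gap is 3 larger than the previous one.
Next gap: 21 days. 2034-10-04 + 21 days = 2034-10-25.
Next gap: 24 days. 2034-10-25 + 24 days = 2034-11-18.
Next gap: 27 days. 2034-11-18 + 27 days = 2034-12-15.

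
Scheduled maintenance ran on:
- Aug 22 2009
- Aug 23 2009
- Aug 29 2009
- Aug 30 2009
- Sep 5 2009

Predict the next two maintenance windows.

Gaps: 1, 6, 1, 6 days — not constant, but cyclic with period 2.
The events fall on every Saturday and Sunday.
Next Sunday: Sep 6 2009.
Next Saturday: Sep 12 2009.

Sep 6 2009, Sep 12 2009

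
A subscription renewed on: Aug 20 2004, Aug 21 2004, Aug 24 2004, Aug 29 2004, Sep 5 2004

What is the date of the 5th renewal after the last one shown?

Nov 9 2004

The spacing grows by 2 each time: 1, 3, 5, 7 days.
Next gap: 9 days. Sep 5 2004 + 9 days = Sep 14 2004.
Next gap: 11 days. Sep 14 2004 + 11 days = Sep 25 2004.
Next gap: 13 days. Sep 25 2004 + 13 days = Oct 8 2004.
Next gap: 15 days. Oct 8 2004 + 15 days = Oct 23 2004.
Next gap: 17 days. Oct 23 2004 + 17 days = Nov 9 2004.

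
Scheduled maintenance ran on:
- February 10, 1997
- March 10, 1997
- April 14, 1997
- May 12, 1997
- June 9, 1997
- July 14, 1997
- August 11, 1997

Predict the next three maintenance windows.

September 8, 1997; October 13, 1997; November 10, 1997

Gaps: 28, 35, 28, 28, 35, 28 days — a mix of 28 and 35. Every date is a Monday.
Each is the 2nd Monday of its month.
September 1997 — 2nd Monday is September 8, 1997.
2nd Monday of October 1997: October 13, 1997.
2nd Monday of November 1997: November 10, 1997.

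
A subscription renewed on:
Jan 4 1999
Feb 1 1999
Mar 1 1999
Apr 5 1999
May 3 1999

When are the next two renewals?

All dates are Mondays, 28, 28, 35, 28 days apart.
Specifically, the 1st Monday of each month.
June 1999 — 1st Monday is Jun 7 1999.
July 1999 — 1st Monday is Jul 5 1999.

Jun 7 1999, Jul 5 1999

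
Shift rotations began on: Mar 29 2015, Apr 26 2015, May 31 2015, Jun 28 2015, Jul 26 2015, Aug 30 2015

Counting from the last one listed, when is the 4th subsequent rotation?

These are Sundays with 28, 35, 28, 28, 35-day gaps.
Each is the final Sunday of its month — Mar 29 2015 is past the 28th, so '4th Sunday' doesn't fit.
September 2015 ends with Sunday Sep 27 2015.
Last Sunday of October 2015: Oct 25 2015.
November 2015 ends with Sunday Nov 29 2015.
Last Sunday of December 2015: Dec 27 2015.

Dec 27 2015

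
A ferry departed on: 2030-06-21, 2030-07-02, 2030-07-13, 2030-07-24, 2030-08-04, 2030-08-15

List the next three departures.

2030-08-26, 2030-09-06, 2030-09-17

Every event comes 11 days after the last (11, 11, 11, 11, 11).
2030-08-15 + 11 days = 2030-08-26.
2030-08-26 + 11 days = 2030-09-06.
2030-09-06 + 11 days = 2030-09-17.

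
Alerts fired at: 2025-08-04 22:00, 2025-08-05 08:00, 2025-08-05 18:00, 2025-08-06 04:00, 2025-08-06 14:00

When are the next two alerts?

The interval is a steady 10 hours (10, 10, 10, 10).
2025-08-06 14:00 + 10 h = 2025-08-07 00:00.
2025-08-07 00:00 + 10 h = 2025-08-07 10:00.

2025-08-07 00:00, 2025-08-07 10:00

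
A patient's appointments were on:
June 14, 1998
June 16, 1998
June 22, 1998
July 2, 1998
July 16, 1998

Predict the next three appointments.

August 3, 1998; August 25, 1998; September 20, 1998

Intervals are 2, 6, 10, 14 days — an arithmetic progression with common difference 4.
Next gap: 18 days. July 16, 1998 + 18 days = August 3, 1998.
Next gap: 22 days. August 3, 1998 + 22 days = August 25, 1998.
Next gap: 26 days. August 25, 1998 + 26 days = September 20, 1998.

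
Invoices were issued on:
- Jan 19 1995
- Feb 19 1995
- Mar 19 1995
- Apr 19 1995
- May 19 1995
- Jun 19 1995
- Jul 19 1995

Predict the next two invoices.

The day-of-month is always 19 (31, 28, 31, 30, 31, 30 days between events).
So this recurs on the 19th of each month.
Next: August 1995 → Aug 19 1995.
Next: September 1995 → Sep 19 1995.

Aug 19 1995, Sep 19 1995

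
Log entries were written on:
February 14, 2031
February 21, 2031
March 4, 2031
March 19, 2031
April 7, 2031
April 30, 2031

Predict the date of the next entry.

May 27, 2031

Gaps: 7, 11, 15, 19, 23 days — each gap is 4 larger than the previous one.
Next gap: 27 days. April 30, 2031 + 27 days = May 27, 2031.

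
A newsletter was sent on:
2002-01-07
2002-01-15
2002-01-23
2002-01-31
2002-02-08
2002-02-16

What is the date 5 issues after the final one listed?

Every event comes 8 days after the last (8, 8, 8, 8, 8).
2002-02-16 + 8 days = 2002-02-24.
2002-02-24 + 8 days = 2002-03-04.
2002-03-04 + 8 days = 2002-03-12.
2002-03-12 + 8 days = 2002-03-20.
2002-03-20 + 8 days = 2002-03-28.

2002-03-28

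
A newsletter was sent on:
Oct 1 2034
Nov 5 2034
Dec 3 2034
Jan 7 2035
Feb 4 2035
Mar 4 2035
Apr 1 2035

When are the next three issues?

May 6 2035, Jun 3 2035, Jul 1 2035

These are Sundays at 28- or 35-day spacing (35, 28, 35, 28, 28, 28).
The pattern: 1st Sunday of the month.
May 2035 — 1st Sunday is May 6 2035.
June 2035 — 1st Sunday is Jun 3 2035.
July 2035 — 1st Sunday is Jul 1 2035.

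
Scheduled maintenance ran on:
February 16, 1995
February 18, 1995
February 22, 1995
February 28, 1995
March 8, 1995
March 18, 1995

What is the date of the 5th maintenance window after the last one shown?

June 6, 1995

The spacing grows by 2 each time: 2, 4, 6, 8, 10 days.
Next gap: 12 days. March 18, 1995 + 12 days = March 30, 1995.
Next gap: 14 days. March 30, 1995 + 14 days = April 13, 1995.
Next gap: 16 days. April 13, 1995 + 16 days = April 29, 1995.
Next gap: 18 days. April 29, 1995 + 18 days = May 17, 1995.
Next gap: 20 days. May 17, 1995 + 20 days = June 6, 1995.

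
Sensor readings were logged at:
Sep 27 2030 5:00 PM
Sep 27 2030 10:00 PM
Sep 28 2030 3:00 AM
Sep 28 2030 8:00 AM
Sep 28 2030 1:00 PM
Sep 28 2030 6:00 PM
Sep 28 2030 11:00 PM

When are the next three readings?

Gaps: 5, 5, 5, 5, 5, 5 hours — each event is 5 hours after the previous one.
Sep 28 2030 11:00 PM + 5 h = Sep 29 2030 4:00 AM.
Sep 29 2030 4:00 AM + 5 h = Sep 29 2030 9:00 AM.
Sep 29 2030 9:00 AM + 5 h = Sep 29 2030 2:00 PM.

Sep 29 2030 4:00 AM, Sep 29 2030 9:00 AM, Sep 29 2030 2:00 PM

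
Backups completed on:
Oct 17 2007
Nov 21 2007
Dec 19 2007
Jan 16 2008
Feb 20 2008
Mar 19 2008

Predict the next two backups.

Gaps: 35, 28, 28, 35, 28 days — a mix of 28 and 35. Every date is a Wednesday.
Each is the 3rd Wednesday of its month.
3rd Wednesday of April 2008: Apr 16 2008.
May 2008 — 3rd Wednesday is May 21 2008.

Apr 16 2008, May 21 2008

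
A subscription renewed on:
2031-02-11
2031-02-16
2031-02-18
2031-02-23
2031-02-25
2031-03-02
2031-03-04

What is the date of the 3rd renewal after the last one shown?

2031-03-16

Every event lands on a Tuesday or Sunday (gaps cycle 5, 2, 5, 2, 5, 2).
So the schedule is: every Tuesday and Sunday.
Next Sunday: 2031-03-09.
Next Tuesday: 2031-03-11.
Next Sunday: 2031-03-16.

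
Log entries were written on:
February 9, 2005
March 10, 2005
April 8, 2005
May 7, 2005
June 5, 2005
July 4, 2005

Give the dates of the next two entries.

Every event comes 29 days after the last (29, 29, 29, 29, 29).
July 4, 2005 + 29 days = August 2, 2005.
August 2, 2005 + 29 days = August 31, 2005.

August 2, 2005; August 31, 2005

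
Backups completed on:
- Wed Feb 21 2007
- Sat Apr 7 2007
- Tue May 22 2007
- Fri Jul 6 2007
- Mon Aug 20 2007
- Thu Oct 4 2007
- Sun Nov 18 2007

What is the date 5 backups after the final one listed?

Gaps between consecutive events: 45, 45, 45, 45, 45, 45 days — a constant 45-day interval.
Sun Nov 18 2007 + 45 days = Wed Jan 2 2008.
Wed Jan 2 2008 + 45 days = Sat Feb 16 2008.
Sat Feb 16 2008 + 45 days = Tue Apr 1 2008.
Tue Apr 1 2008 + 45 days = Fri May 16 2008.
Fri May 16 2008 + 45 days = Mon Jun 30 2008.

Mon Jun 30 2008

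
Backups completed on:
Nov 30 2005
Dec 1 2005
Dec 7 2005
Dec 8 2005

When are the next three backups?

The gap pattern 1, 6, 1 repeats every 2 events.
These are the Wednesdays and Thursdays of each week.
The following Wednesday is Dec 14 2005.
Next Thursday: Dec 15 2005.
The following Wednesday is Dec 21 2005.

Dec 14 2005, Dec 15 2005, Dec 21 2005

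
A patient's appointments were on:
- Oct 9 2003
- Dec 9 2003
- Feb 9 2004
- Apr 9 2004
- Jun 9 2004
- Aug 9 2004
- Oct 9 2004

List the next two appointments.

The day-of-month is always 9 (61, 62, 60, 61, 61, 61 days between events).
So this recurs on the 9th of every 2 months.
Next: December 2004 → Dec 9 2004.
February 2005: Feb 9 2005.

Dec 9 2004, Feb 9 2005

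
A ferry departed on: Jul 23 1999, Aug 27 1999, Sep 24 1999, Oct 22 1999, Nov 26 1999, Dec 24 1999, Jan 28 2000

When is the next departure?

Gaps: 35, 28, 28, 35, 28, 35 days — a mix of 28 and 35. Every date is a Friday.
Each is the 4th Friday of its month.
February 2000 — 4th Friday is Feb 25 2000.

Feb 25 2000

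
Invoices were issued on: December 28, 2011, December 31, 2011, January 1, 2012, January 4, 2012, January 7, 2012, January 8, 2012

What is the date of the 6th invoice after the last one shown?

Gaps: 3, 1, 3, 3, 1 days — not constant, but cyclic with period 3.
The events fall on every Wednesday, Saturday and Sunday.
Next Wednesday: January 11, 2012.
Next Saturday: January 14, 2012.
Next Sunday: January 15, 2012.
The following Wednesday is January 18, 2012.
The following Saturday is January 21, 2012.
Next Sunday: January 22, 2012.

January 22, 2012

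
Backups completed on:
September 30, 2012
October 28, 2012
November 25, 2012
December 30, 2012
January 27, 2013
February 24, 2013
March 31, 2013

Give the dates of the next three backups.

April 28, 2013; May 26, 2013; June 30, 2013

These are Sundays with 28, 28, 35, 28, 28, 35-day gaps.
Each is the final Sunday of its month — September 30, 2012 is past the 28th, so '4th Sunday' doesn't fit.
April 2013 ends with Sunday April 28, 2013.
May 2013 ends with Sunday May 26, 2013.
June 2013 ends with Sunday June 30, 2013.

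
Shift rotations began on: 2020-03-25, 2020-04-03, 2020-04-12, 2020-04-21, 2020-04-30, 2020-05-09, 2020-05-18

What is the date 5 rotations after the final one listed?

2020-07-02

Gaps between consecutive events: 9, 9, 9, 9, 9, 9 days — a constant 9-day interval.
2020-05-18 + 9 days = 2020-05-27.
2020-05-27 + 9 days = 2020-06-05.
2020-06-05 + 9 days = 2020-06-14.
2020-06-14 + 9 days = 2020-06-23.
2020-06-23 + 9 days = 2020-07-02.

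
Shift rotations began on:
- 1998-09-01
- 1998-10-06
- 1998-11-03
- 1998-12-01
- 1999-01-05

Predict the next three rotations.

Gaps: 35, 28, 28, 35 days — a mix of 28 and 35. Every date is a Tuesday.
Each is the 1st Tuesday of its month.
1st Tuesday of February 1999: 1999-02-02.
1st Tuesday of March 1999: 1999-03-02.
1st Tuesday of April 1999: 1999-04-06.

1999-02-02, 1999-03-02, 1999-04-06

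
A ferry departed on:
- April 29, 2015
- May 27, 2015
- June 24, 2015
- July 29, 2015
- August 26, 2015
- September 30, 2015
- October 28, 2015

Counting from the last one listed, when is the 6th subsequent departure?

April 27, 2016

Every date is a Wednesday; gaps 28, 28, 35, 28, 35, 28 days.
Each is the last Wednesday of its month (at least one falls on the 29th or later, ruling out '4th Wednesday').
November 2015 ends with Wednesday November 25, 2015.
Last Wednesday of December 2015: December 30, 2015.
January 2016 ends with Wednesday January 27, 2016.
February 2016 ends with Wednesday February 24, 2016.
March 2016 ends with Wednesday March 30, 2016.
Last Wednesday of April 2016: April 27, 2016.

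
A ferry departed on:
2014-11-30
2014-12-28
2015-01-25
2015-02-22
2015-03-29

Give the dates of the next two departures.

All Sundays; the gaps (28, 28, 28, 35) vary with month length.
This is the last Sunday of each month.
Last Sunday of April 2015: 2015-04-26.
Last Sunday of May 2015: 2015-05-31.

2015-04-26, 2015-05-31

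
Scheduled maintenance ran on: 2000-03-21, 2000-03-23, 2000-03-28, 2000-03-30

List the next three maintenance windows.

Every event lands on a Tuesday or Thursday (gaps cycle 2, 5, 2).
So the schedule is: every Tuesday and Thursday.
The following Tuesday is 2000-04-04.
Next Thursday: 2000-04-06.
Next Tuesday: 2000-04-11.

2000-04-04, 2000-04-06, 2000-04-11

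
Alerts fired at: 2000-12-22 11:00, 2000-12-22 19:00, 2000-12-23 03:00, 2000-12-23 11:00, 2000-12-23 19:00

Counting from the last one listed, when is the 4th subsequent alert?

Gaps: 8, 8, 8, 8 hours — each event is 8 hours after the previous one.
2000-12-23 19:00 + 8 h = 2000-12-24 03:00.
2000-12-24 03:00 + 8 h = 2000-12-24 11:00.
2000-12-24 11:00 + 8 h = 2000-12-24 19:00.
2000-12-24 19:00 + 8 h = 2000-12-25 03:00.

2000-12-25 03:00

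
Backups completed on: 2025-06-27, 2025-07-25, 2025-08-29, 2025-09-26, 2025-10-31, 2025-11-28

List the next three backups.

2025-12-26, 2026-01-30, 2026-02-27

These are Fridays with 28, 35, 28, 35, 28-day gaps.
Each is the final Friday of its month — 2025-08-29 is past the 28th, so '4th Friday' doesn't fit.
Last Friday of December 2025: 2025-12-26.
Last Friday of January 2026: 2026-01-30.
February 2026 ends with Friday 2026-02-27.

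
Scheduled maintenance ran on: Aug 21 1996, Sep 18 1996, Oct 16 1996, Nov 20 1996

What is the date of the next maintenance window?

Dec 18 1996

These are Wednesdays at 28- or 35-day spacing (28, 28, 35).
The pattern: 3rd Wednesday of the month.
December 1996 — 3rd Wednesday is Dec 18 1996.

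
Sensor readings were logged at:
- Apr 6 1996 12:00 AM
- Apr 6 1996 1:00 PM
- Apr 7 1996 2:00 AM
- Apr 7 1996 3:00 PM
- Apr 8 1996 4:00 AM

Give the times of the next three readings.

Apr 8 1996 5:00 PM, Apr 9 1996 6:00 AM, Apr 9 1996 7:00 PM

The interval is a steady 13 hours (13, 13, 13, 13).
Apr 8 1996 4:00 AM + 13 h = Apr 8 1996 5:00 PM.
Apr 8 1996 5:00 PM + 13 h = Apr 9 1996 6:00 AM.
Apr 9 1996 6:00 AM + 13 h = Apr 9 1996 7:00 PM.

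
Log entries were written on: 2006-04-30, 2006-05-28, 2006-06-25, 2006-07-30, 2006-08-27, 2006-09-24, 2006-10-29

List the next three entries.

These are Sundays with 28, 28, 35, 28, 28, 35-day gaps.
Each is the final Sunday of its month — 2006-04-30 is past the 28th, so '4th Sunday' doesn't fit.
Last Sunday of November 2006: 2006-11-26.
Last Sunday of December 2006: 2006-12-31.
January 2007 ends with Sunday 2007-01-28.

2006-11-26, 2006-12-31, 2007-01-28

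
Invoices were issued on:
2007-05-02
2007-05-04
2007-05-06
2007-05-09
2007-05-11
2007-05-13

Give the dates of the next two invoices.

2007-05-16, 2007-05-18

The gap pattern 2, 2, 3, 2, 2 repeats every 3 events.
These are the Wednesdays, Fridays and Sundays of each week.
The following Wednesday is 2007-05-16.
The following Friday is 2007-05-18.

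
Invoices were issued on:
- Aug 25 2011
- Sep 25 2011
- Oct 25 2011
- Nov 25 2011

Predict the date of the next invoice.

Dec 25 2011

The day-of-month is always 25 (31, 30, 31 days between events).
So this recurs on the 25th of each month.
Next: December 2011 → Dec 25 2011.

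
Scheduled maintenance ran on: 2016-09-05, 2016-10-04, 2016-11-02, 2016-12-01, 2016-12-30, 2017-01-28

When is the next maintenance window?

Gaps between consecutive events: 29, 29, 29, 29, 29 days — a constant 29-day interval.
2017-01-28 + 29 days = 2017-02-26.

2017-02-26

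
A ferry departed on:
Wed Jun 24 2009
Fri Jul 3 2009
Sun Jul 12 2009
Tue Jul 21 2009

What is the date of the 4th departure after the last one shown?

The spacing is 9, 9, 9 days — always 9 days.
Tue Jul 21 2009 + 9 days = Thu Jul 30 2009.
Thu Jul 30 2009 + 9 days = Sat Aug 8 2009.
Sat Aug 8 2009 + 9 days = Mon Aug 17 2009.
Mon Aug 17 2009 + 9 days = Wed Aug 26 2009.

Wed Aug 26 2009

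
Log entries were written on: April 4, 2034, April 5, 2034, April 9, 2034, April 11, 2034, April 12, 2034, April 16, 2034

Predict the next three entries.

Gaps: 1, 4, 2, 1, 4 days — not constant, but cyclic with period 3.
The events fall on every Tuesday, Wednesday and Sunday.
Next Tuesday: April 18, 2034.
Next Wednesday: April 19, 2034.
Next Sunday: April 23, 2034.

April 18, 2034; April 19, 2034; April 23, 2034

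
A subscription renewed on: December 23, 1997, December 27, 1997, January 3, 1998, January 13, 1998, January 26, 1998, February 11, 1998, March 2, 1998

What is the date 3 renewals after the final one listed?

May 16, 1998

The spacing grows by 3 each time: 4, 7, 10, 13, 16, 19 days.
Next gap: 22 days. March 2, 1998 + 22 days = March 24, 1998.
Next gap: 25 days. March 24, 1998 + 25 days = April 18, 1998.
Next gap: 28 days. April 18, 1998 + 28 days = May 16, 1998.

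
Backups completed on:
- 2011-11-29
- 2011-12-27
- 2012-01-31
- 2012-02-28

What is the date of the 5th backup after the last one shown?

These are Tuesdays with 28, 35, 28-day gaps.
Each is the final Tuesday of its month — 2011-11-29 is past the 28th, so '4th Tuesday' doesn't fit.
Last Tuesday of March 2012: 2012-03-27.
April 2012 ends with Tuesday 2012-04-24.
May 2012 ends with Tuesday 2012-05-29.
June 2012 ends with Tuesday 2012-06-26.
Last Tuesday of July 2012: 2012-07-31.

2012-07-31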